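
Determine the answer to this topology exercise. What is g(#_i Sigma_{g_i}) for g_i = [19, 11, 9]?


Genus is additive under connected sum of orientable surfaces.
g = 19 + 11 + 9 = 39

39


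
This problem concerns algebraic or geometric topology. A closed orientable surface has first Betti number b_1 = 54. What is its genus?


For a closed orientable surface: b_1 = 2g.
54 = 2g
g = 54 / 2 = 27

27


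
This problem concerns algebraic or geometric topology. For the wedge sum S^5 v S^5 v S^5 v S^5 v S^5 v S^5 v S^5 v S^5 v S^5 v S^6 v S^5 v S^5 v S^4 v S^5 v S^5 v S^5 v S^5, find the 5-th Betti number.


For a wedge of spheres, H_k (k>0) is free on one generator per sphere of dimension k.
Spheres of dimension 5: count = 15.
b_5 = 15

15


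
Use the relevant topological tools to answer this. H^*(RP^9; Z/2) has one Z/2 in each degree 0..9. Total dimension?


H^k(RP^9; Z/2) = Z/2 for each 0 <= k <= 9.
Total dimension = 9 + 1 = 10

10


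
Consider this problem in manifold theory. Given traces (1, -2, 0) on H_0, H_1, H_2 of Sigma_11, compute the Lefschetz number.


L(f) = tr(f_0*) - tr(f_1*) + tr(f_2*).
= 1 - (-2) + (0)
= 3

3


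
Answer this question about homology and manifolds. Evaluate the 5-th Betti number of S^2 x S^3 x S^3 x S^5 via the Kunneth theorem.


Each S^d has Poincare polynomial 1 + t^d.
The product S^2 x S^3 x S^3 x S^5 has Poincare polynomial prod(1+t^d_i).
Expanding: b_0=1, b_2=1, b_3=2, b_5=3, b_6=1, b_7=1, b_8=3, b_10=2, b_11=1, b_13=1.
b_5 = 3

3


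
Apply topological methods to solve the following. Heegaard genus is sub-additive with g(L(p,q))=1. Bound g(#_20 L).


Heegaard genus satisfies g(A#B) <= g(A) + g(B).
Each lens space has g = 1.
Upper bound: 20 * 1 = 20

20


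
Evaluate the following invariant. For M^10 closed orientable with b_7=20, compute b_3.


Poincare duality for closed orientable n-manifolds: b_k = b_{n-k}.
Here n = 10, so b_3 = b_7 = 20

20


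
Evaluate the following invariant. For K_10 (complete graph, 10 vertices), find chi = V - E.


K_10: V = 10, E = C(10,2) = 45.
chi = V - E = 10 - 45 = -35

-35


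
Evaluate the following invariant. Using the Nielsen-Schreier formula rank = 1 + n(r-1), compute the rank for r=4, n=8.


Nielsen-Schreier: an index-n subgroup of F_r is free of rank 1 + n(r-1).
Equivalently: chi(cover) = n*chi(base); chi(vee_r S^1) = 1 - 4 = -3.
chi(E) = 8*(-3) = -24; rank = 1 - chi(E) = 1 - (-24) = 25.
rank = 1 + 8*(4-1) = 1 + 24 = 25

25


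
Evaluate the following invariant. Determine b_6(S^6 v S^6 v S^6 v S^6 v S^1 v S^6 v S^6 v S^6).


For a wedge of spheres, H_k (k>0) is free on one generator per sphere of dimension k.
Spheres of dimension 6: count = 7.
b_6 = 7

7


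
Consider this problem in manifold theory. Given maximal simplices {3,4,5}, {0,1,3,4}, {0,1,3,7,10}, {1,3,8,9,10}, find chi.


Enumerate all faces; f-vector: f_0=9, f_1=22, f_2=23, f_3=11, f_4=2.
chi = sum (-1)^k f_k = 1

1


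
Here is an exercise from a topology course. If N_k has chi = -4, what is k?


chi = 2 - k for closed non-orientable surfaces with k crosscaps.
-4 = 2 - k
k = 2 - (-4) = 6

6


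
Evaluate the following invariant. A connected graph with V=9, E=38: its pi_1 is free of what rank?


For a connected graph: rank(pi_1) = b_1 = E - V + 1 = 1 - chi.
chi = V - E = 9 - 38 = -29.
rank = 1 - (-29) = 38 - 9 + 1 = 30

30


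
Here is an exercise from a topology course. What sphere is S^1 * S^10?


Join of spheres: S^m * S^n = S^{m+n+1}.
dim = 1 + 10 + 1 = 12

12


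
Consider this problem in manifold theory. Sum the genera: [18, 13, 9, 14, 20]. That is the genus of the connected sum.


Genus is additive under connected sum of orientable surfaces.
g = 18 + 13 + 9 + 14 + 20 = 74

74


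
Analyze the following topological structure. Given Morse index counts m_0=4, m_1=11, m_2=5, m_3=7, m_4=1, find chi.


Morse theory: chi(M) = sum_k (-1)^k m_k where m_k = #(index-k critical points).
= (4) + (-11) + (5) + (-7) + (1) = -8

-8


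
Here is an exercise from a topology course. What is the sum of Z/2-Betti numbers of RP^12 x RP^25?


dim H^*(RP^n; Z/2) = n+1 (one Z/2 in each degree 0..n).
Total Betti number is multiplicative.
Total = (12+1) * (25+1) = 13 * 26 = 338

338


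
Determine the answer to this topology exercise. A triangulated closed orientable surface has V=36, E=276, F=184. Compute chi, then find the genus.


chi = V - E + F = 36 - 276 + 184 = -56
For orientable closed surface: chi = 2 - 2g, so g = (2 - chi)/2.
g = (2 - (-56)) / 2 = 58 / 2 = 29

29


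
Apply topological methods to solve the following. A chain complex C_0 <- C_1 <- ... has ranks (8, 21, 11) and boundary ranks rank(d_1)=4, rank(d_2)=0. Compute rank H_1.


rank H_k = rank(ker d_k) - rank(im d_{k+1}).
rank(ker d_1) = rank(C_1) - rank(d_1) = 21 - 4 = 17.
rank(im d_{1+1}) = 0.
rank H_1 = 17 - 0 = 17

17


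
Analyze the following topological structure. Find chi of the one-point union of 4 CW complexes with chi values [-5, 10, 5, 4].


chi(A v B) = chi(A) + chi(B) - 1 (one point identified).
For 4 spaces: chi = (sum chi_i) - (4 - 1).
sum = 14; chi = 14 - 3 = 11

11


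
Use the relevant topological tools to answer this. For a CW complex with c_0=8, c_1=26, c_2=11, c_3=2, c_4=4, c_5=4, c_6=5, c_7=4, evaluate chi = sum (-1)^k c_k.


chi = sum_k (-1)^k c_k.
= (-1)^0*8 + (-1)^1*26 + (-1)^2*11 + (-1)^3*2 + (-1)^4*4 + (-1)^5*4 + (-1)^6*5 + (-1)^7*4
= (8) + (-26) + (11) + (-2) + (4) + (-4) + (5) + (-4)
= -8

-8


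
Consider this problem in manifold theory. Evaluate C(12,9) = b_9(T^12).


By the Kunneth formula, b_k(T^n) = C(n,k).
b_9(T^12) = C(12,9).
C(12,9) = 12!/(9!*3!) = 220

220


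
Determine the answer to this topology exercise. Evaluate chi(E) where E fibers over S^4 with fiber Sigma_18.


chi(S^4) = 2 (n even), chi(Sigma_18) = 2 - 2*18 = -34.
chi(E) = 2 * (-34) = -68

-68


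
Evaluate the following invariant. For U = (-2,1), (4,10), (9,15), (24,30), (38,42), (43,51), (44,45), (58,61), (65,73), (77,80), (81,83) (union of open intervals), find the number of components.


Sort and merge overlapping open intervals.
Merged: (-2,1), (4,15), (24,30), (38,42), (43,51), (58,61), (65,73), (77,80), (81,83).
Number of components = 9

9


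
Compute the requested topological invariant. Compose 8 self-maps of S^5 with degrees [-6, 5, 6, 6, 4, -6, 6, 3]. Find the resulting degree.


Degree is multiplicative: deg(composition) = product of degrees.
= (-6) * (5) * (6) * (6) * (4) * (-6) * (6) * (3) = 466560

466560


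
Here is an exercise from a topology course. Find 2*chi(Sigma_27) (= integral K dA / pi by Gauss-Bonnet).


Gauss-Bonnet: integral K dA = 2*pi*chi(M).
chi(Sigma_27) = 2 - 2*27 = -52.
(integral K dA)/pi = 2*chi = 2*(-52) = -104

-104


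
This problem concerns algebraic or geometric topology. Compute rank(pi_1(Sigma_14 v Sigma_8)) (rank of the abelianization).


For a wedge: H_1(A v B) = H_1(A) + H_1(B).
b_1(Sigma_14) = 28, b_1(Sigma_8) = 16.
b_1 = 28 + 16 = 44

44


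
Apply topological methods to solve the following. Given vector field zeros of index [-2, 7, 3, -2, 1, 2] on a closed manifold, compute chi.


Poincare-Hopf: chi(M) = sum of indices of zeros.
chi = (-2) + (7) + (3) + (-2) + (1) + (2) = 9

9


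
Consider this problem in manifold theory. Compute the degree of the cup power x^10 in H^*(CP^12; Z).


|x| = 2 in H^*(CP^n).
|x^10| = 10 * |x| = 10 * 2 = 20

20


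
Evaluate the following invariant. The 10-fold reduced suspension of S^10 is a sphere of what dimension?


Each suspension raises dimension by 1: Sigma S^n = S^{n+1}.
Sigma^10 S^10 = S^{10+10} = S^20

20


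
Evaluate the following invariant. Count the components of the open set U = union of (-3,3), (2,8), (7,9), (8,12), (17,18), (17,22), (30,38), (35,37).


Sort and merge overlapping open intervals.
Merged: (-3,12), (17,22), (30,38).
Number of components = 3

3


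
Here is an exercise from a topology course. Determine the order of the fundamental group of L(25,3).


pi_1(L(p,q)) = Z/pZ for any q coprime to p.
|pi_1(L(25,3))| = 25

25


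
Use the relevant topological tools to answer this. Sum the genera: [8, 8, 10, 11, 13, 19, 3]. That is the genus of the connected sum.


Genus is additive under connected sum of orientable surfaces.
g = 8 + 8 + 10 + 11 + 13 + 19 + 3 = 72

72


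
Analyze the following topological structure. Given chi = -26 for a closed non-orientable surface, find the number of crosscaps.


chi = 2 - k for closed non-orientable surfaces with k crosscaps.
-26 = 2 - k
k = 2 - (-26) = 28

28


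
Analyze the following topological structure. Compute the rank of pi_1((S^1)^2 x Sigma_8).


pi_1(A x B) = pi_1(A) x pi_1(B); rank of abelianization = b_1.
b_1(T^2) = 2, b_1(Sigma_8) = 2*8 = 16.
b_1(product) = 2 + 16 = 18

18


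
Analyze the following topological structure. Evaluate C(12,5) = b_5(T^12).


By the Kunneth formula, b_k(T^n) = C(n,k).
b_5(T^12) = C(12,5).
C(12,5) = 12!/(5!*7!) = 792

792


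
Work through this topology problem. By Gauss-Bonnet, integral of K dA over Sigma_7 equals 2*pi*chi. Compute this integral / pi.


Gauss-Bonnet: integral K dA = 2*pi*chi(M).
chi(Sigma_7) = 2 - 2*7 = -12.
(integral K dA)/pi = 2*chi = 2*(-12) = -24

-24


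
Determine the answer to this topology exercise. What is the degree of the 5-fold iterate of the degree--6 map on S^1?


deg(f) = -6. Degree is multiplicative: deg(f^5) = (deg f)^5.
deg(f^5) = (-6)^5 = -7776

-7776


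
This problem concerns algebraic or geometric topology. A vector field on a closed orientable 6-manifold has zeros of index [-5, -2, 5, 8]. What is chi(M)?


Poincare-Hopf: chi(M) = sum of indices of zeros.
chi = (-5) + (-2) + (5) + (8) = 6

6


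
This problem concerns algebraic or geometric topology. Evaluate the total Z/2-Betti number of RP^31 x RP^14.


dim H^*(RP^n; Z/2) = n+1 (one Z/2 in each degree 0..n).
Total Betti number is multiplicative.
Total = (31+1) * (14+1) = 32 * 15 = 480

480


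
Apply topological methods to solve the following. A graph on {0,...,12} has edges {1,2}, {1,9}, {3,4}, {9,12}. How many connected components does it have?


Run DFS/union-find over 13 vertices.
V = 13, E = 4.
Number of components = 9

9


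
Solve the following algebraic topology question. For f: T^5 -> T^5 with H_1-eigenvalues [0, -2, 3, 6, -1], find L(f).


For a torus self-map: L(f) = det(I - A) where A acts on H_1.
L(f) = (1-0) * (1--2) * (1-3) * (1-6) * (1--1) = 1 * 3 * -2 * -5 * 2 = 60

60


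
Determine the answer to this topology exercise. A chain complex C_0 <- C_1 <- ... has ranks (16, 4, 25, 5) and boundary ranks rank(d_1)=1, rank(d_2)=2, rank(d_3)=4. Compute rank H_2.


rank H_k = rank(ker d_k) - rank(im d_{k+1}).
rank(ker d_2) = rank(C_2) - rank(d_2) = 25 - 2 = 23.
rank(im d_{2+1}) = 4.
rank H_2 = 23 - 4 = 19

19


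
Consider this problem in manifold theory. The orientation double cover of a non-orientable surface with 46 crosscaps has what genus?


chi(N_46) = 2 - 46 = -44.
Double cover: chi(Sigma_g) = 2 * chi(N_46) = 2*(-44) = -88.
2 - 2g = -88, so g = (2 - (-88))/2 = 90/2 = 45

45


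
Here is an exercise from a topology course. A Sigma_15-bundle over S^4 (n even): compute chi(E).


chi(S^4) = 2 (n even), chi(Sigma_15) = 2 - 2*15 = -28.
chi(E) = 2 * (-28) = -56

-56


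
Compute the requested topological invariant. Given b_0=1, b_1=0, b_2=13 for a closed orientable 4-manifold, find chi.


By Poincare duality b_k = b_{4-k}, so full Betti numbers: b_0=1, b_1=0, b_2=13, b_3=0, b_4=1.
chi = sum (-1)^k b_k = 15

15


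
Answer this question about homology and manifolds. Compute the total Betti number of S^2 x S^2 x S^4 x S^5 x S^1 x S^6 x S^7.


Total Betti number is multiplicative under products.
Each S^d (d>=1) has total Betti number 2.
There are 7 sphere factors.
Total = 2^7 = 128

128


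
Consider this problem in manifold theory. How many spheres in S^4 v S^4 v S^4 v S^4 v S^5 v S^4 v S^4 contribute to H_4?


For a wedge of spheres, H_k (k>0) is free on one generator per sphere of dimension k.
Spheres of dimension 4: count = 6.
b_4 = 6

6


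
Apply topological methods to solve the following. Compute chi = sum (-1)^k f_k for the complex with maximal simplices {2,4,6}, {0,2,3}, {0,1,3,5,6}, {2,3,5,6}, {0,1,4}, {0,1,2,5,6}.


Enumerate all faces; f-vector: f_0=7, f_1=19, f_2=21, f_3=10, f_4=2.
chi = sum (-1)^k f_k = 1

1


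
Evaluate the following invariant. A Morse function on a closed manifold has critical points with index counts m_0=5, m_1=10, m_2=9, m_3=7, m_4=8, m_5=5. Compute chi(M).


Morse theory: chi(M) = sum_k (-1)^k m_k where m_k = #(index-k critical points).
= (5) + (-10) + (9) + (-7) + (8) + (-5) = 0

0


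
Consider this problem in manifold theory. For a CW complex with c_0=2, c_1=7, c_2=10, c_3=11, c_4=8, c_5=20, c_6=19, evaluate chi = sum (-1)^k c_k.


chi = sum_k (-1)^k c_k.
= (-1)^0*2 + (-1)^1*7 + (-1)^2*10 + (-1)^3*11 + (-1)^4*8 + (-1)^5*20 + (-1)^6*19
= (2) + (-7) + (10) + (-11) + (8) + (-20) + (19)
= 1

1


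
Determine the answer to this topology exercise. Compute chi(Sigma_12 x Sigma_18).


chi(Sigma_12) = 2 - 2*12 = -22
chi(Sigma_18) = 2 - 2*18 = -34
chi(product) = (-22) * (-34) = 748

748


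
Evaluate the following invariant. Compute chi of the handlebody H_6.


A genus-g handlebody deformation retracts to a wedge of g circles.
chi(vee_g S^1) = 1 - g.
chi(H_6) = 1 - 6 = -5

-5


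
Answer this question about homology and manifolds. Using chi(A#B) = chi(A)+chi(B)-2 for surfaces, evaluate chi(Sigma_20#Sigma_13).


chi(Sigma_20) = 2 - 2*20 = -38
chi(Sigma_13) = 2 - 2*13 = -24
For surfaces: chi(A#B) = chi(A) + chi(B) - 2.
chi = -38 + -24 - 2 = -64

-64


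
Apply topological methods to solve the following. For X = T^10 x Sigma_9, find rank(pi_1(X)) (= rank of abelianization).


pi_1(A x B) = pi_1(A) x pi_1(B); rank of abelianization = b_1.
b_1(T^10) = 10, b_1(Sigma_9) = 2*9 = 18.
b_1(product) = 10 + 18 = 28

28


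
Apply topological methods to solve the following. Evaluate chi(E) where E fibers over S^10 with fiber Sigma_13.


chi(S^10) = 2 (n even), chi(Sigma_13) = 2 - 2*13 = -24.
chi(E) = 2 * (-24) = -48

-48


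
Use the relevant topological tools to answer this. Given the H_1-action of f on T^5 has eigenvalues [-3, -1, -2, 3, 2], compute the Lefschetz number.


For a torus self-map: L(f) = det(I - A) where A acts on H_1.
L(f) = (1--3) * (1--1) * (1--2) * (1-3) * (1-2) = 4 * 2 * 3 * -2 * -1 = 48

48


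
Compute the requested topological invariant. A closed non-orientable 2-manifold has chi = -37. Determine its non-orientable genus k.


chi = 2 - k for closed non-orientable surfaces with k crosscaps.
-37 = 2 - k
k = 2 - (-37) = 39

39


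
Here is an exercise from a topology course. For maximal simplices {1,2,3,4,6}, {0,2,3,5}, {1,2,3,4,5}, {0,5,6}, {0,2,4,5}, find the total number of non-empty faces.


Each maximal simplex on m vertices has 2^m - 1 nonempty faces.
Take the union (dedupe shared faces).
Total distinct faces = 62

62


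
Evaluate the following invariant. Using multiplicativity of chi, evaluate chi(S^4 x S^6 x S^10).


chi is multiplicative: chi(X x Y) = chi(X) chi(Y).
Each even-dim sphere has chi = 2. There are 3 factors.
chi = 2^3 = 8

8


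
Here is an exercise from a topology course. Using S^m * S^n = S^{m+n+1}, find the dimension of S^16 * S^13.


Join of spheres: S^m * S^n = S^{m+n+1}.
dim = 16 + 13 + 1 = 30

30


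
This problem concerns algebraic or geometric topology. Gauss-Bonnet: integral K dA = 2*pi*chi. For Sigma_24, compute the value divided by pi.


Gauss-Bonnet: integral K dA = 2*pi*chi(M).
chi(Sigma_24) = 2 - 2*24 = -46.
(integral K dA)/pi = 2*chi = 2*(-46) = -92

-92


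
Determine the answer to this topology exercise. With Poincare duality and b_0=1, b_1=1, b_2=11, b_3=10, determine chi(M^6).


By Poincare duality b_k = b_{6-k}, so full Betti numbers: b_0=1, b_1=1, b_2=11, b_3=10, b_4=11, b_5=1, b_6=1.
chi = sum (-1)^k b_k = 12

12


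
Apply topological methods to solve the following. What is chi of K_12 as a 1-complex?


K_12: V = 12, E = C(12,2) = 66.
chi = V - E = 12 - 66 = -54

-54


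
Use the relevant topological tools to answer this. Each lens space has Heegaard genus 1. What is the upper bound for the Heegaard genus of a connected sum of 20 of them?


Heegaard genus satisfies g(A#B) <= g(A) + g(B).
Each lens space has g = 1.
Upper bound: 20 * 1 = 20

20


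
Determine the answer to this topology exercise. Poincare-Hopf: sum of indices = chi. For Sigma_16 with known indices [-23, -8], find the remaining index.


Poincare-Hopf: sum of indices = chi(M).
chi(Sigma_16) = 2 - 2*16 = -30.
Sum of known indices = -31.
x = chi - (sum known) = -30 - (-31) = 1

1


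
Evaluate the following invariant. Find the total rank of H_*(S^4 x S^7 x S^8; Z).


Total Betti number is multiplicative under products.
Each S^d (d>=1) has total Betti number 2.
There are 3 sphere factors.
Total = 2^3 = 8

8


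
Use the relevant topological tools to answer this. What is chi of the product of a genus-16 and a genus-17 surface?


chi(Sigma_16) = 2 - 2*16 = -30
chi(Sigma_17) = 2 - 2*17 = -32
chi(product) = (-30) * (-32) = 960

960


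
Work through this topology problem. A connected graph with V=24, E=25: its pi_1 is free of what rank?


For a connected graph: rank(pi_1) = b_1 = E - V + 1 = 1 - chi.
chi = V - E = 24 - 25 = -1.
rank = 1 - (-1) = 25 - 24 + 1 = 2

2


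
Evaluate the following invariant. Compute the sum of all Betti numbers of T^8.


b_k(T^8) = C(8,k), so the sum over k is sum_k C(8,k) = 2^8.
Total = 2^8 = 256

256


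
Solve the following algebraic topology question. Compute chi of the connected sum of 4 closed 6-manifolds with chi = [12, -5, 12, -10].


For n-manifolds: chi(A#B) = chi(A) + chi(B) - chi(S^6).
chi(S^6) = 1 + (-1)^6 = 2.
chi(#) = (sum chi_i) - (4-1)*chi(S^6) = 9 - 3*2 = 3

3


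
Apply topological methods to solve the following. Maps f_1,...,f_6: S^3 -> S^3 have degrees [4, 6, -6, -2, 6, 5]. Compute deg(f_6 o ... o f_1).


Degree is multiplicative: deg(composition) = product of degrees.
= (4) * (6) * (-6) * (-2) * (6) * (5) = 8640

8640


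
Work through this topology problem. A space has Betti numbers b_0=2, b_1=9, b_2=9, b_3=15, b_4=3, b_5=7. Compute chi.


chi = sum_k (-1)^k b_k.
= (2) + (-9) + (9) + (-15) + (3) + (-7)
= -17

-17


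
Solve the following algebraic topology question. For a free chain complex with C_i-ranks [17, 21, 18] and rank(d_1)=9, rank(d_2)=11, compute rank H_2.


rank H_k = rank(ker d_k) - rank(im d_{k+1}).
rank(ker d_2) = rank(C_2) - rank(d_2) = 18 - 11 = 7.
rank(im d_{2+1}) = 0.
rank H_2 = 7 - 0 = 7

7


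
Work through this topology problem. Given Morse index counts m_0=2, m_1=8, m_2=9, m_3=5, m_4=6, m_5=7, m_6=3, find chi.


Morse theory: chi(M) = sum_k (-1)^k m_k where m_k = #(index-k critical points).
= (2) + (-8) + (9) + (-5) + (6) + (-7) + (3) = 0

0


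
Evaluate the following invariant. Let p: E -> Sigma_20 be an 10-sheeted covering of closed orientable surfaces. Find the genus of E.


For an n-sheeted cover: chi(E) = n * chi(B).
chi(Sigma_20) = 2 - 2*20 = -38.
chi(E) = 10 * (-38) = -380.
genus(E) = (2 - chi(E))/2 = (2 - (-380))/2 = 382/2 = 191

191


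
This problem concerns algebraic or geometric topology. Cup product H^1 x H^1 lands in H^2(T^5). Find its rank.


Cup product: H^p x H^q -> H^{p+q}; here p+q = 1+1 = 2.
rank H^k(T^n) = C(n,k).
C(5,2) = 10

10


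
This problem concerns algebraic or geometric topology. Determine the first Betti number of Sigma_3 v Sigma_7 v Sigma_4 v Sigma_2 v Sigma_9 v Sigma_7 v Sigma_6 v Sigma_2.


For a wedge X v Y: reduced H_k(X v Y) = H_k(X) + H_k(Y).
Each Sigma_g contributes b_1 = 2g.
b_1 = 6 + 14 + 8 + 4 + 18 + 14 + 12 + 4 = 80

80


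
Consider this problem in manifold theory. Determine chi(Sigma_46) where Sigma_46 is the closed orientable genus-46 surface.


For a closed orientable surface of genus g: chi = 2 - 2g.
Here g = 46.
chi = 2 - 2*46 = 2 - 92 = -90

-90


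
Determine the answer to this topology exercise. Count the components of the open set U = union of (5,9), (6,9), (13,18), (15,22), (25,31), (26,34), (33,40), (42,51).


Sort and merge overlapping open intervals.
Merged: (5,9), (13,22), (25,40), (42,51).
Number of components = 4

4


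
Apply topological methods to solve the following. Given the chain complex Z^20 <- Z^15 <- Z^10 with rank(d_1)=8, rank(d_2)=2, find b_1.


rank H_k = rank(ker d_k) - rank(im d_{k+1}).
rank(ker d_1) = rank(C_1) - rank(d_1) = 15 - 8 = 7.
rank(im d_{1+1}) = 2.
rank H_1 = 7 - 2 = 5

5


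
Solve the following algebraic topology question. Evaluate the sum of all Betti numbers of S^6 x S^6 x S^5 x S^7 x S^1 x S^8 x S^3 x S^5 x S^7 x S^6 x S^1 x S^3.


Total Betti number is multiplicative under products.
Each S^d (d>=1) has total Betti number 2.
There are 12 sphere factors.
Total = 2^12 = 4096

4096


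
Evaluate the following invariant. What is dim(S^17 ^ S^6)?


S^m ^ S^n = S^{m+n}.
k = 17 + 6 = 23

23


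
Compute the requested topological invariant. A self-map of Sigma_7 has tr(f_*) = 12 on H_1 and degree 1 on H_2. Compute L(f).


L(f) = tr(f_0*) - tr(f_1*) + tr(f_2*).
= 1 - (12) + (1)
= -10

-10


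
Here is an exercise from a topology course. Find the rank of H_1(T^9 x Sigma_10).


pi_1(A x B) = pi_1(A) x pi_1(B); rank of abelianization = b_1.
b_1(T^9) = 9, b_1(Sigma_10) = 2*10 = 20.
b_1(product) = 9 + 20 = 29

29


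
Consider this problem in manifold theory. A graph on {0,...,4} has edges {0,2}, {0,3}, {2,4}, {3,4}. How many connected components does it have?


Run DFS/union-find over 5 vertices.
V = 5, E = 4.
Number of components = 2

2


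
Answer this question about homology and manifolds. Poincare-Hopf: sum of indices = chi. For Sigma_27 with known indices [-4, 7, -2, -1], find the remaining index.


Poincare-Hopf: sum of indices = chi(M).
chi(Sigma_27) = 2 - 2*27 = -52.
Sum of known indices = 0.
x = chi - (sum known) = -52 - (0) = -52

-52


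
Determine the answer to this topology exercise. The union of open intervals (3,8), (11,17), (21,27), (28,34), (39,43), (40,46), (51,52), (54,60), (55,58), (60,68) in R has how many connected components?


Sort and merge overlapping open intervals.
Merged: (3,8), (11,17), (21,27), (28,34), (39,46), (51,52), (54,60), (60,68).
Number of components = 8

8


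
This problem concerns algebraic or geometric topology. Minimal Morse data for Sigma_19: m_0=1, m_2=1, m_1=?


A perfect Morse function has m_k = b_k.
For Sigma_19: b_0=1, b_1=2g=38, b_2=1.
Saddles m_1 = 2g = 38

38


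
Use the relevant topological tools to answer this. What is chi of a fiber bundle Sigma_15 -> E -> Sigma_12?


For a fiber bundle F -> E -> B (with CW structure): chi(E) = chi(B) * chi(F).
chi(Sigma_12) = -22, chi(Sigma_15) = -28.
chi(E) = (-22) * (-28) = 616

616


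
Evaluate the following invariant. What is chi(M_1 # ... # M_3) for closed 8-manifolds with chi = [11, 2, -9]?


For n-manifolds: chi(A#B) = chi(A) + chi(B) - chi(S^8).
chi(S^8) = 1 + (-1)^8 = 2.
chi(#) = (sum chi_i) - (3-1)*chi(S^8) = 4 - 2*2 = 0

0


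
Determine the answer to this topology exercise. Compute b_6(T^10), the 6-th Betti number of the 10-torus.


By the Kunneth formula, b_k(T^n) = C(n,k).
b_6(T^10) = C(10,6).
C(10,6) = 10!/(6!*4!) = 210

210


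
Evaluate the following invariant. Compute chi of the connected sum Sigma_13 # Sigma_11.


chi(Sigma_13) = 2 - 2*13 = -24
chi(Sigma_11) = 2 - 2*11 = -20
For surfaces: chi(A#B) = chi(A) + chi(B) - 2.
chi = -24 + -20 - 2 = -46

-46


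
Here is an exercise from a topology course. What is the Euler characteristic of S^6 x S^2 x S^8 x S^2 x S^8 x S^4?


chi is multiplicative: chi(X x Y) = chi(X) chi(Y).
Each even-dim sphere has chi = 2. There are 6 factors.
chi = 2^6 = 64

64


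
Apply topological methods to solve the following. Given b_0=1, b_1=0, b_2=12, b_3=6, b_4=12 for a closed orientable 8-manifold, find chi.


By Poincare duality b_k = b_{8-k}, so full Betti numbers: b_0=1, b_1=0, b_2=12, b_3=6, b_4=12, b_5=6, b_6=12, b_7=0, b_8=1.
chi = sum (-1)^k b_k = 26

26


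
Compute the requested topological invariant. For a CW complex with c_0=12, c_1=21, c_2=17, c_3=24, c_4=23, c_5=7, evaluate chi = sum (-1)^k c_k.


chi = sum_k (-1)^k c_k.
= (-1)^0*12 + (-1)^1*21 + (-1)^2*17 + (-1)^3*24 + (-1)^4*23 + (-1)^5*7
= (12) + (-21) + (17) + (-24) + (23) + (-7)
= 0

0


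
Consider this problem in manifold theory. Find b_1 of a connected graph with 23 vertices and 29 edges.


For a connected graph: rank(pi_1) = b_1 = E - V + 1 = 1 - chi.
chi = V - E = 23 - 29 = -6.
rank = 1 - (-6) = 29 - 23 + 1 = 7

7


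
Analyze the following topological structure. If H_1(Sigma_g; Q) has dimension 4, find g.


For a closed orientable surface: b_1 = 2g.
4 = 2g
g = 4 / 2 = 2

2


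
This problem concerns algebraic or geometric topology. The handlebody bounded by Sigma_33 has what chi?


A genus-g handlebody deformation retracts to a wedge of g circles.
chi(vee_g S^1) = 1 - g.
chi(H_33) = 1 - 33 = -32

-32


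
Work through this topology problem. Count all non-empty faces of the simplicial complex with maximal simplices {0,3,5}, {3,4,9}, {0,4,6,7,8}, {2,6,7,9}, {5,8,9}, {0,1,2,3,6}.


Each maximal simplex on m vertices has 2^m - 1 nonempty faces.
Take the union (dedupe shared faces).
Total distinct faces = 81

81


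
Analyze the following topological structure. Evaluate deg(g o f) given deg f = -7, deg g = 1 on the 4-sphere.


Degree is multiplicative under composition: deg(g o f) = deg(g) * deg(f).
= 1 * -7 = -7

-7


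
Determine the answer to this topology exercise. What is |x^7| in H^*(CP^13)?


|x| = 2 in H^*(CP^n).
|x^7| = 7 * |x| = 7 * 2 = 14

14


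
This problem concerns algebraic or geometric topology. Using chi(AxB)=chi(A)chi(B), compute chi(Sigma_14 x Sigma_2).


chi(Sigma_14) = 2 - 2*14 = -26
chi(Sigma_2) = 2 - 2*2 = -2
chi(product) = (-26) * (-2) = 52

52


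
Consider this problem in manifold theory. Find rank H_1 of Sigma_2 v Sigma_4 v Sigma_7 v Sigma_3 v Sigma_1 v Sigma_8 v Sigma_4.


For a wedge X v Y: reduced H_k(X v Y) = H_k(X) + H_k(Y).
Each Sigma_g contributes b_1 = 2g.
b_1 = 4 + 8 + 14 + 6 + 2 + 16 + 8 = 58

58


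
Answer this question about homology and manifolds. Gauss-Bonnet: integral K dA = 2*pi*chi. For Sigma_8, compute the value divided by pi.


Gauss-Bonnet: integral K dA = 2*pi*chi(M).
chi(Sigma_8) = 2 - 2*8 = -14.
(integral K dA)/pi = 2*chi = 2*(-14) = -28

-28


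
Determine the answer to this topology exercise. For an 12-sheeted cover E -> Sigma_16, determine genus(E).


For an n-sheeted cover: chi(E) = n * chi(B).
chi(Sigma_16) = 2 - 2*16 = -30.
chi(E) = 12 * (-30) = -360.
genus(E) = (2 - chi(E))/2 = (2 - (-360))/2 = 362/2 = 181

181


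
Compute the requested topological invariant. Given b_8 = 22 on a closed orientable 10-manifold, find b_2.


Poincare duality for closed orientable n-manifolds: b_k = b_{n-k}.
Here n = 10, so b_2 = b_8 = 22

22


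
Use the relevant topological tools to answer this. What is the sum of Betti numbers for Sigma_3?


For Sigma_3: b_0 = 1, b_1 = 2g = 6, b_2 = 1.
Total = 1 + 6 + 1 = 8

8


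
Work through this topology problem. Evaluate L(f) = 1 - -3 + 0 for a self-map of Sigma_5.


L(f) = tr(f_0*) - tr(f_1*) + tr(f_2*).
= 1 - (-3) + (0)
= 4

4


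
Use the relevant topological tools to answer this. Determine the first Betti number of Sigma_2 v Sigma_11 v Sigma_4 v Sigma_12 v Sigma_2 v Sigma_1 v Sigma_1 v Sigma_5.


For a wedge X v Y: reduced H_k(X v Y) = H_k(X) + H_k(Y).
Each Sigma_g contributes b_1 = 2g.
b_1 = 4 + 22 + 8 + 24 + 4 + 2 + 2 + 10 = 76

76


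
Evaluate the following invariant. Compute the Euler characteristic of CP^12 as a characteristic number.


For any closed oriented manifold, <e(TM),[M]> = chi(M).
chi(CP^12) = 12+1 = 13

13


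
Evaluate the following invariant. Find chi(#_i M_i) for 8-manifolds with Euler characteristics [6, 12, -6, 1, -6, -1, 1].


For n-manifolds: chi(A#B) = chi(A) + chi(B) - chi(S^8).
chi(S^8) = 1 + (-1)^8 = 2.
chi(#) = (sum chi_i) - (7-1)*chi(S^8) = 7 - 6*2 = -5

-5


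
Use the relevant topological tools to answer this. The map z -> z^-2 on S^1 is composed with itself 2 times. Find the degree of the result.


deg(f) = -2. Degree is multiplicative: deg(f^2) = (deg f)^2.
deg(f^2) = (-2)^2 = 4

4


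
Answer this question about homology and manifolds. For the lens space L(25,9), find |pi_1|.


pi_1(L(p,q)) = Z/pZ for any q coprime to p.
|pi_1(L(25,9))| = 25

25


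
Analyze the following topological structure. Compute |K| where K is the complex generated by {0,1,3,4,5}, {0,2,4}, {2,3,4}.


Each maximal simplex on m vertices has 2^m - 1 nonempty faces.
Take the union (dedupe shared faces).
Total distinct faces = 37

37


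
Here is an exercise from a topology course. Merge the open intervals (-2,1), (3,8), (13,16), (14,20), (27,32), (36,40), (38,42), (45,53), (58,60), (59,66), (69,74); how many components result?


Sort and merge overlapping open intervals.
Merged: (-2,1), (3,8), (13,20), (27,32), (36,42), (45,53), (58,66), (69,74).
Number of components = 8

8


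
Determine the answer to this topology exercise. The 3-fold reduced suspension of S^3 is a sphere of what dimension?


Each suspension raises dimension by 1: Sigma S^n = S^{n+1}.
Sigma^3 S^3 = S^{3+3} = S^6

6


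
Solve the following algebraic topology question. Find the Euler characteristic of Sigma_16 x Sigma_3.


chi(Sigma_16) = 2 - 2*16 = -30
chi(Sigma_3) = 2 - 2*3 = -4
chi(product) = (-30) * (-4) = 120

120


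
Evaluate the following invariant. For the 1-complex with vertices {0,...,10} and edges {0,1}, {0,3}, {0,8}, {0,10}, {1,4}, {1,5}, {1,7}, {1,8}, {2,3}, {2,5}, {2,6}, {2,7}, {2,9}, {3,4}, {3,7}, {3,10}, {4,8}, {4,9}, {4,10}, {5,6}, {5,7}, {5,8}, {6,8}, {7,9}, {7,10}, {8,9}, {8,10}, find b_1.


b_1 = E - V + (number of components).
E = 27, V = 11, components = 1.
b_1 = 27 - 11 + 1 = 17

17


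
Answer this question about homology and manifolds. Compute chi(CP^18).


CP^18 has one cell in each even dimension 0, 2, ..., 2*18 (18+1 cells total).
All cells are even-dimensional, so chi = number of cells.
chi = 18 + 1 = 19

19


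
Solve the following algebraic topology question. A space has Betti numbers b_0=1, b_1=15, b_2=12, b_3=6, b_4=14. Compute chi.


chi = sum_k (-1)^k b_k.
= (1) + (-15) + (12) + (-6) + (14)
= 6

6


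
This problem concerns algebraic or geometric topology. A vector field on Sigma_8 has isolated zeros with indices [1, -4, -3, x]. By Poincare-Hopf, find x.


Poincare-Hopf: sum of indices = chi(M).
chi(Sigma_8) = 2 - 2*8 = -14.
Sum of known indices = -6.
x = chi - (sum known) = -14 - (-6) = -8

-8


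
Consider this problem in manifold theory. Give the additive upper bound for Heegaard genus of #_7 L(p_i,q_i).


Heegaard genus satisfies g(A#B) <= g(A) + g(B).
Each lens space has g = 1.
Upper bound: 7 * 1 = 7

7


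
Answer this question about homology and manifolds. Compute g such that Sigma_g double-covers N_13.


chi(N_13) = 2 - 13 = -11.
Double cover: chi(Sigma_g) = 2 * chi(N_13) = 2*(-11) = -22.
2 - 2g = -22, so g = (2 - (-22))/2 = 24/2 = 12

12


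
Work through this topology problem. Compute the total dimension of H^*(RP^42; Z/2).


H^k(RP^42; Z/2) = Z/2 for each 0 <= k <= 42.
Total dimension = 42 + 1 = 43

43


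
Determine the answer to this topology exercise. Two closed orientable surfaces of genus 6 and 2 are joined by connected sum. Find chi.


chi(Sigma_6) = 2 - 2*6 = -10
chi(Sigma_2) = 2 - 2*2 = -2
For surfaces: chi(A#B) = chi(A) + chi(B) - 2.
chi = -10 + -2 - 2 = -14

-14


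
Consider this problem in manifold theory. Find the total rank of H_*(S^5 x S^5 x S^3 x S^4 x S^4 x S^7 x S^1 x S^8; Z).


Total Betti number is multiplicative under products.
Each S^d (d>=1) has total Betti number 2.
There are 8 sphere factors.
Total = 2^8 = 256

256


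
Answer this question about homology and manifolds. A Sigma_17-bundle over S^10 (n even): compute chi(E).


chi(S^10) = 2 (n even), chi(Sigma_17) = 2 - 2*17 = -32.
chi(E) = 2 * (-32) = -64

-64


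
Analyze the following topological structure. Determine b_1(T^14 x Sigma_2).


pi_1(A x B) = pi_1(A) x pi_1(B); rank of abelianization = b_1.
b_1(T^14) = 14, b_1(Sigma_2) = 2*2 = 4.
b_1(product) = 14 + 4 = 18

18


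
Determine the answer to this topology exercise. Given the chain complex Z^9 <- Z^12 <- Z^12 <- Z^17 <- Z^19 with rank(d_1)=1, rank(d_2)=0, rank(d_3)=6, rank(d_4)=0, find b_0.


rank H_k = rank(ker d_k) - rank(im d_{k+1}).
rank(ker d_0) = rank(C_0) - rank(d_0) = 9 - 0 = 9.
rank(im d_{0+1}) = 1.
rank H_0 = 9 - 1 = 8

8


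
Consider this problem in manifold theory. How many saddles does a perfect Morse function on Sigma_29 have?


A perfect Morse function has m_k = b_k.
For Sigma_29: b_0=1, b_1=2g=58, b_2=1.
Saddles m_1 = 2g = 58

58


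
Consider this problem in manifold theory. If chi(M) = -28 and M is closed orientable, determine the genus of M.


chi = 2 - 2g for closed orientable surfaces.
-28 = 2 - 2g
2g = 2 - (-28) = 30
g = 15

15


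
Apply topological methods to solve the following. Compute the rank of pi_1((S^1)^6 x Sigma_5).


pi_1(A x B) = pi_1(A) x pi_1(B); rank of abelianization = b_1.
b_1(T^6) = 6, b_1(Sigma_5) = 2*5 = 10.
b_1(product) = 6 + 10 = 16

16


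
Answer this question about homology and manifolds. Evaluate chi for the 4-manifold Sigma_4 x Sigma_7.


chi(Sigma_4) = 2 - 2*4 = -6
chi(Sigma_7) = 2 - 2*7 = -12
chi(product) = (-6) * (-12) = 72

72


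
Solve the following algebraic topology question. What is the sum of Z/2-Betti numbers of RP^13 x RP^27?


dim H^*(RP^n; Z/2) = n+1 (one Z/2 in each degree 0..n).
Total Betti number is multiplicative.
Total = (13+1) * (27+1) = 14 * 28 = 392

392


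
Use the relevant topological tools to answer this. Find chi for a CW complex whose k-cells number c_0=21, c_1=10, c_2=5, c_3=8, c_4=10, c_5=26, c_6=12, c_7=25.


chi = sum_k (-1)^k c_k.
= (-1)^0*21 + (-1)^1*10 + (-1)^2*5 + (-1)^3*8 + (-1)^4*10 + (-1)^5*26 + (-1)^6*12 + (-1)^7*25
= (21) + (-10) + (5) + (-8) + (10) + (-26) + (12) + (-25)
= -21

-21


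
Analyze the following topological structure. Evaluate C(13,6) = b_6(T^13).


By the Kunneth formula, b_k(T^n) = C(n,k).
b_6(T^13) = C(13,6).
C(13,6) = 13!/(6!*7!) = 1716

1716


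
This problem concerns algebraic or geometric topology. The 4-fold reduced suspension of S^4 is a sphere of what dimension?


Each suspension raises dimension by 1: Sigma S^n = S^{n+1}.
Sigma^4 S^4 = S^{4+4} = S^8

8


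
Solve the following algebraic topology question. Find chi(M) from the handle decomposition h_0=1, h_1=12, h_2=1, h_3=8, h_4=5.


Handles of index k contribute (-1)^k to chi (same as CW cells).
chi = (1) + (-12) + (1) + (-8) + (5) = -13

-13


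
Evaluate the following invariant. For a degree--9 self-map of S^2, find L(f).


On S^2: L(f) = tr(f_0*) + (-1)^2 tr(f_2*) = 1 + (-1)^2 * deg(f).
L(f) = 1 + (-1)^2 * -9 = 1 + -9 = -8

-8


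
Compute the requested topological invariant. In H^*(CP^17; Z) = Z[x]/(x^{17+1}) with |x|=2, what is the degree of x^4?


|x| = 2 in H^*(CP^n).
|x^4| = 4 * |x| = 4 * 2 = 8

8


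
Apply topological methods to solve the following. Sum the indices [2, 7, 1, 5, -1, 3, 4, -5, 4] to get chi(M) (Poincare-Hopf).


Poincare-Hopf: chi(M) = sum of indices of zeros.
chi = (2) + (7) + (1) + (5) + (-1) + (3) + (4) + (-5) + (4) = 20

20


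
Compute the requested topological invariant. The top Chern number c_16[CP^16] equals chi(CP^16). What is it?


For any closed oriented manifold, <e(TM),[M]> = chi(M).
chi(CP^16) = 16+1 = 17

17


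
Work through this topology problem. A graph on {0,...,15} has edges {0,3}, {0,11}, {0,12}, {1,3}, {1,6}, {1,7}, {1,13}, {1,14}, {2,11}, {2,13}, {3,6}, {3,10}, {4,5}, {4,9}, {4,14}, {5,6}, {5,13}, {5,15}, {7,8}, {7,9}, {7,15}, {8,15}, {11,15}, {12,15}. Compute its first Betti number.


b_1 = E - V + (number of components).
E = 24, V = 16, components = 1.
b_1 = 24 - 16 + 1 = 9

9


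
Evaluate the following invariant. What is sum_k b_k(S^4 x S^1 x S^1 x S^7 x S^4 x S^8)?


Total Betti number is multiplicative under products.
Each S^d (d>=1) has total Betti number 2.
There are 6 sphere factors.
Total = 2^6 = 64

64


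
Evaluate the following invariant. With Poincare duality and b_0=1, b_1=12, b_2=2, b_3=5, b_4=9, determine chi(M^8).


By Poincare duality b_k = b_{8-k}, so full Betti numbers: b_0=1, b_1=12, b_2=2, b_3=5, b_4=9, b_5=5, b_6=2, b_7=12, b_8=1.
chi = sum (-1)^k b_k = -19

-19


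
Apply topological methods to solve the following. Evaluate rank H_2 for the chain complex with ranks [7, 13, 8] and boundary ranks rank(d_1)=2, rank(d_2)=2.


rank H_k = rank(ker d_k) - rank(im d_{k+1}).
rank(ker d_2) = rank(C_2) - rank(d_2) = 8 - 2 = 6.
rank(im d_{2+1}) = 0.
rank H_2 = 6 - 0 = 6

6


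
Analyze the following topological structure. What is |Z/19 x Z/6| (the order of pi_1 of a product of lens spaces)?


pi_1(X x Y) = pi_1(X) x pi_1(Y).
pi_1(L(19,1)) = Z/19, pi_1(L(6,1)) = Z/6.
|Z/19 x Z/6| = 19 * 6 = 114

114


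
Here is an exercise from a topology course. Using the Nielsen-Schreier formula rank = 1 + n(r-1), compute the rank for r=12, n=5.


Nielsen-Schreier: an index-n subgroup of F_r is free of rank 1 + n(r-1).
Equivalently: chi(cover) = n*chi(base); chi(vee_r S^1) = 1 - 12 = -11.
chi(E) = 5*(-11) = -55; rank = 1 - chi(E) = 1 - (-55) = 56.
rank = 1 + 5*(12-1) = 1 + 55 = 56

56


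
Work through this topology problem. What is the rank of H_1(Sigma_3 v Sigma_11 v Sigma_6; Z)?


For a wedge X v Y: reduced H_k(X v Y) = H_k(X) + H_k(Y).
Each Sigma_g contributes b_1 = 2g.
b_1 = 6 + 22 + 12 = 40

40


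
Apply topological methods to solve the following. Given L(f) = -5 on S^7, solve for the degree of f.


L(f) = 1 + (-1)^7 deg(f) on S^7.
-5 = 1 + (-1)^7 * deg(f)
(-1)^7 * deg(f) = -6
deg(f) = 6

6


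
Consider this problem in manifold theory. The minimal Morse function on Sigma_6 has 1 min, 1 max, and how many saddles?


A perfect Morse function has m_k = b_k.
For Sigma_6: b_0=1, b_1=2g=12, b_2=1.
Saddles m_1 = 2g = 12

12


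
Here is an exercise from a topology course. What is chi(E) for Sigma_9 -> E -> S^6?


chi(S^6) = 2 (n even), chi(Sigma_9) = 2 - 2*9 = -16.
chi(E) = 2 * (-16) = -32

-32


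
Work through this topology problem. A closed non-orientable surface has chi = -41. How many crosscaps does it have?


chi = 2 - k for closed non-orientable surfaces with k crosscaps.
-41 = 2 - k
k = 2 - (-41) = 43

43


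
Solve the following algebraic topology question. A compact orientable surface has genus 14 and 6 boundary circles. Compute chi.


For a compact orientable surface with genus g and b boundary components: chi = 2 - 2g - b.
chi = 2 - 2*14 - 6 = 2 - 28 - 6 = -32

-32


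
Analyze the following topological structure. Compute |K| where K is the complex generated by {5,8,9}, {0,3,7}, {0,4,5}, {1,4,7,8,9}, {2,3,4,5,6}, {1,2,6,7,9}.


Each maximal simplex on m vertices has 2^m - 1 nonempty faces.
Take the union (dedupe shared faces).
Total distinct faces = 93

93


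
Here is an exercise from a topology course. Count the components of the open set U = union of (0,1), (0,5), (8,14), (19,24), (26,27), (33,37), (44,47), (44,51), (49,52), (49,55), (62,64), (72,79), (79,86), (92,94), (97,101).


Sort and merge overlapping open intervals.
Merged: (0,5), (8,14), (19,24), (26,27), (33,37), (44,55), (62,64), (72,79), (79,86), (92,94), (97,101).
Number of components = 11

11
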